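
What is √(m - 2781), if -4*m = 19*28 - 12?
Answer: I*√2911 ≈ 53.954*I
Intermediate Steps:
m = -130 (m = -(19*28 - 12)/4 = -(532 - 12)/4 = -¼*520 = -130)
√(m - 2781) = √(-130 - 2781) = √(-2911) = I*√2911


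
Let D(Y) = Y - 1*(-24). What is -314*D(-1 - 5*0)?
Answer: -7222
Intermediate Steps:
D(Y) = 24 + Y (D(Y) = Y + 24 = 24 + Y)
-314*D(-1 - 5*0) = -314*(24 + (-1 - 5*0)) = -314*(24 + (-1 + 0)) = -314*(24 - 1) = -314*23 = -7222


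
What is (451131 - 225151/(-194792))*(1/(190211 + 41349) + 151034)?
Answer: 3073358098678386330023/45106035520 ≈ 6.8136e+10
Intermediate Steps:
(451131 - 225151/(-194792))*(1/(190211 + 41349) + 151034) = (451131 - 225151*(-1/194792))*(1/231560 + 151034) = (451131 + 225151/194792)*(1/231560 + 151034) = (87876934903/194792)*(34973433041/231560) = 3073358098678386330023/45106035520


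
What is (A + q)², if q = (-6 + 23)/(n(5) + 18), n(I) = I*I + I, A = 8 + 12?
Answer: 954529/2304 ≈ 414.29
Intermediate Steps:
A = 20
n(I) = I + I² (n(I) = I² + I = I + I²)
q = 17/48 (q = (-6 + 23)/(5*(1 + 5) + 18) = 17/(5*6 + 18) = 17/(30 + 18) = 17/48 ≈ 0.35417)
(A + q)² = (20 + 17/48)² = (977/48)² = 954529/2304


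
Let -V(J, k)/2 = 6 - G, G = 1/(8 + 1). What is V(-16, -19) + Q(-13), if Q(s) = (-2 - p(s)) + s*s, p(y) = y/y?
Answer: 1388/9 ≈ 154.22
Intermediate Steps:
p(y) = 1
G = 1/9 ≈ 0.11111
V(J, k) = -106/9 (V(J, k) = -2*(6 - 1*1/9) = -2*(6 - 1/9) = -2*53/9 = -106/9)
Q(s) = -3 + s**2 (Q(s) = (-2 - 1*1) + s*s = (-2 - 1) + s**2 = -3 + s**2)
V(-16, -19) + Q(-13) = -106/9 + (-3 + (-13)**2) = -106/9 + (-3 + 169) = -106/9 + 166 = 1388/9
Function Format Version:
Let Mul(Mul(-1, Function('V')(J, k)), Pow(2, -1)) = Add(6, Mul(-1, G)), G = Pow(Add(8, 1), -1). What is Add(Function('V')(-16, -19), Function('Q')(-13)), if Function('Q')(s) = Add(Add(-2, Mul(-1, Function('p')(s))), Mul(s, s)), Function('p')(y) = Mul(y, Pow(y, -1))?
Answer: Rational(1388, 9) ≈ 154.22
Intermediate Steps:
Function('p')(y) = 1
G = Rational(1, 9) (G = Pow(9, -1) = Rational(1, 9) ≈ 0.11111)
Function('V')(J, k) = Rational(-106, 9) (Function('V')(J, k) = Mul(-2, Add(6, Mul(-1, Rational(1, 9)))) = Mul(-2, Add(6, Rational(-1, 9))) = Mul(-2, Rational(53, 9)) = Rational(-106, 9))
Function('Q')(s) = Add(-3, Pow(s, 2)) (Function('Q')(s) = Add(Add(-2, Mul(-1, 1)), Mul(s, s)) = Add(Add(-2, -1), Pow(s, 2)) = Add(-3, Pow(s, 2)))
Add(Function('V')(-16, -19), Function('Q')(-13)) = Add(Rational(-106, 9), Add(-3, Pow(-13, 2))) = Add(Rational(-106, 9), Add(-3, 169)) = Add(Rational(-106, 9), 166) = Rational(1388, 9)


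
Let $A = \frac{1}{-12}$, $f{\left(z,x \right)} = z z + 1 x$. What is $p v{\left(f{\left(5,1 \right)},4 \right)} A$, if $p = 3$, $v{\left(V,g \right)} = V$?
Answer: $- \frac{13}{2} \approx -6.5$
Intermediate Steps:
$f{\left(z,x \right)} = x + z^{2}$ ($f{\left(z,x \right)} = z^{2} + x = x + z^{2}$)
$A = - \frac{1}{12} \approx -0.083333$
$p v{\left(f{\left(5,1 \right)},4 \right)} A = 3 \left(1 + 5^{2}\right) \left(- \frac{1}{12}\right) = 3 \left(1 + 25\right) \left(- \frac{1}{12}\right) = 3 \cdot 26 \left(- \frac{1}{12}\right) = 78 \left(- \frac{1}{12}\right) = - \frac{13}{2}$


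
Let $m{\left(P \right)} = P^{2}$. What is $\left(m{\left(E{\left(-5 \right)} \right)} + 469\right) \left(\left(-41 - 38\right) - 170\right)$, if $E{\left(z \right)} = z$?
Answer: $-123006$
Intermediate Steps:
$\left(m{\left(E{\left(-5 \right)} \right)} + 469\right) \left(\left(-41 - 38\right) - 170\right) = \left(\left(-5\right)^{2} + 469\right) \left(\left(-41 - 38\right) - 170\right) = \left(25 + 469\right) \left(\left(-41 - 38\right) - 170\right) = 494 \left(-79 - 170\right) = 494 \left(-249\right) = -123006$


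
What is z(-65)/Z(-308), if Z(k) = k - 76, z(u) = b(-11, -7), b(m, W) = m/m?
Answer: -1/384 ≈ -0.0026042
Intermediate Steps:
b(m, W) = 1
z(u) = 1
Z(k) = -76 + k
z(-65)/Z(-308) = 1/(-76 - 308) = 1/(-384) = 1*(-1/384) = -1/384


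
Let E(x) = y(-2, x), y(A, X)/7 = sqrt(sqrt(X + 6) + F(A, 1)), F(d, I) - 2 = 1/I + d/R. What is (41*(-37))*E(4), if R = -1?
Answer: -10619*sqrt(5 + sqrt(10)) ≈ -30338.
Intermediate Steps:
F(d, I) = 2 + 1/I - d (F(d, I) = 2 + (1/I + d/(-1)) = 2 + (1/I + d*(-1)) = 2 + (1/I - d) = 2 + 1/I - d)
y(A, X) = 7*sqrt(3 + sqrt(6 + X) - A) (y(A, X) = 7*sqrt(sqrt(X + 6) + (2 + 1/1 - A)) = 7*sqrt(sqrt(6 + X) + (2 + 1 - A)) = 7*sqrt(sqrt(6 + X) + (3 - A)) = 7*sqrt(3 + sqrt(6 + X) - A))
E(x) = 7*sqrt(5 + sqrt(6 + x)) (E(x) = 7*sqrt(3 + sqrt(6 + x) - 1*(-2)) = 7*sqrt(3 + sqrt(6 + x) + 2) = 7*sqrt(5 + sqrt(6 + x)))
(41*(-37))*E(4) = (41*(-37))*(7*sqrt(5 + sqrt(6 + 4))) = -10619*sqrt(5 + sqrt(10))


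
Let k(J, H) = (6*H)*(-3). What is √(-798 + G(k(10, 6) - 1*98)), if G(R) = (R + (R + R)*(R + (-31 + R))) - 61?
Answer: √181451 ≈ 425.97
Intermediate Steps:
k(J, H) = -18*H
G(R) = -61 + R + 2*R*(-31 + 2*R) (G(R) = (R + (2*R)*(-31 + 2*R)) - 61 = (R + 2*R*(-31 + 2*R)) - 61 = -61 + R + 2*R*(-31 + 2*R))
√(-798 + G(k(10, 6) - 1*98)) = √(-798 + (-61 - 61*(-18*6 - 1*98) + 4*(-18*6 - 1*98)²)) = √(-798 + (-61 - 61*(-108 - 98) + 4*(-108 - 98)²)) = √(-798 + (-61 - 61*(-206) + 4*(-206)²)) = √(-798 + (-61 + 12566 + 4*42436)) = √(-798 + (-61 + 12566 + 169744)) = √(-798 + 182249) = √181451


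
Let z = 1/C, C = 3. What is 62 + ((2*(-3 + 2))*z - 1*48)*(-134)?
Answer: 19750/3 ≈ 6583.3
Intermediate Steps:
z = 1/3 ≈ 0.33333
62 + ((2*(-3 + 2))*z - 1*48)*(-134) = 62 + ((2*(-3 + 2))*(1/3) - 1*48)*(-134) = 62 + ((2*(-1))*(1/3) - 48)*(-134) = 62 + (-2*1/3 - 48)*(-134) = 62 + (-2/3 - 48)*(-134) = 62 - 146/3*(-134) = 62 + 19564/3 = 19750/3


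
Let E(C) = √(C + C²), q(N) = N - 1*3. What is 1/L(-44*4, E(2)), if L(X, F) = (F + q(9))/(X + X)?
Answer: -352/5 + 176*√6/15 ≈ -41.659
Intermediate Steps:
q(N) = -3 + N (q(N) = N - 3 = -3 + N)
L(X, F) = (6 + F)/(2*X) (L(X, F) = (F + (-3 + 9))/(X + X) = (F + 6)/((2*X)) = (6 + F)*(1/(2*X)) = (6 + F)/(2*X))
1/L(-44*4, E(2)) = 1/((6 + √(2*(1 + 2)))/(2*((-44*4)))) = 1/((½)*(6 + √(2*3))/(-176)) = 1/((½)*(-1/176)*(6 + √6)) = 1/(-3/176 - √6/352)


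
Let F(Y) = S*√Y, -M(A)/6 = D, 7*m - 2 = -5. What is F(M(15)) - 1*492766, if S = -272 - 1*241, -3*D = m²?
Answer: -492766 - 1539*√2/7 ≈ -4.9308e+5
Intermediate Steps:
m = -3/7 (m = 2/7 + (⅐)*(-5) = 2/7 - 5/7 = -3/7 ≈ -0.42857)
D = -3/49 (D = -(-3/7)²/3 = -⅓*9/49 = -3/49 ≈ -0.061224)
M(A) = 18/49 (M(A) = -6*(-3/49) = 18/49)
S = -513 (S = -272 - 241 = -513)
F(Y) = -513*√Y
F(M(15)) - 1*492766 = -1539*√2/7 - 1*492766 = -1539*√2/7 - 492766 = -492766 - 1539*√2/7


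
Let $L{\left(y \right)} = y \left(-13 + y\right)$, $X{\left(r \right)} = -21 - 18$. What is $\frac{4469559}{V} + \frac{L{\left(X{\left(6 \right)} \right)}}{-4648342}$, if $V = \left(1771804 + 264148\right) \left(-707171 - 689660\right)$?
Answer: $- \frac{2894083219676157}{6609665441120735152} \approx -0.00043786$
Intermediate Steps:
$X{\left(r \right)} = -39$ ($X{\left(r \right)} = -21 - 18 = -39$)
$V = -2843880868112$ ($V = 2035952 \left(-1396831\right) = -2843880868112$)
$\frac{4469559}{V} + \frac{L{\left(X{\left(6 \right)} \right)}}{-4648342} = \frac{4469559}{-2843880868112} + \frac{\left(-39\right) \left(-13 - 39\right)}{-4648342} = 4469559 \left(- \frac{1}{2843880868112}\right) + \left(-39\right) \left(-52\right) \left(- \frac{1}{4648342}\right) = - \frac{4469559}{2843880868112} + 2028 \left(- \frac{1}{4648342}\right) = - \frac{4469559}{2843880868112} - \frac{1014}{2324171} = - \frac{2894083219676157}{6609665441120735152}$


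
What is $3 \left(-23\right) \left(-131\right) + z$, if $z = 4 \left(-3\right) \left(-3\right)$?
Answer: $9075$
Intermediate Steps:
$z = 36$ ($z = \left(-12\right) \left(-3\right) = 36$)
$3 \left(-23\right) \left(-131\right) + z = 3 \left(-23\right) \left(-131\right) + 36 = \left(-69\right) \left(-131\right) + 36 = 9039 + 36 = 9075$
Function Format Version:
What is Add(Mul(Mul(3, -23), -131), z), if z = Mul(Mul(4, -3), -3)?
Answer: 9075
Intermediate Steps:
z = 36 (z = Mul(-12, -3) = 36)
Add(Mul(Mul(3, -23), -131), z) = Add(Mul(Mul(3, -23), -131), 36) = Add(Mul(-69, -131), 36) = Add(9039, 36) = 9075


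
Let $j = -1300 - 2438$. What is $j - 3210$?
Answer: $-6948$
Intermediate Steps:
$j = -3738$ ($j = -1300 - 2438 = -3738$)
$j - 3210 = -3738 - 3210 = -6948$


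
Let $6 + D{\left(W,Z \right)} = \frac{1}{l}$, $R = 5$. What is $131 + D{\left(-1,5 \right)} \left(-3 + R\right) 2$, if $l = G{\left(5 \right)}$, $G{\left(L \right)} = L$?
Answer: $\frac{539}{5} \approx 107.8$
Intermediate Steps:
$l = 5$
$D{\left(W,Z \right)} = - \frac{29}{5}$ ($D{\left(W,Z \right)} = -6 + \frac{1}{5} = - \frac{29}{5}$)
$131 + D{\left(-1,5 \right)} \left(-3 + R\right) 2 = 131 - \frac{29 \left(-3 + 5\right) 2}{5} = 131 - \frac{29 \cdot 2 \cdot 2}{5} = 131 - \frac{116}{5} = \frac{539}{5}$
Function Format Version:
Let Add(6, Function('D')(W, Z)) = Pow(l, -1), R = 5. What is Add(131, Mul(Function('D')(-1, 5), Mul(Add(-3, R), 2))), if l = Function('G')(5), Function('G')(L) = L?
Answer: Rational(539, 5) ≈ 107.80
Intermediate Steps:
l = 5
Function('D')(W, Z) = Rational(-29, 5) (Function('D')(W, Z) = Add(-6, Pow(5, -1)) = Add(-6, Rational(1, 5)) = Rational(-29, 5))
Add(131, Mul(Function('D')(-1, 5), Mul(Add(-3, R), 2))) = Add(131, Mul(Rational(-29, 5), Mul(Add(-3, 5), 2))) = Add(131, Mul(Rational(-29, 5), Mul(2, 2))) = Add(131, Mul(Rational(-29, 5), 4)) = Add(131, Rational(-116, 5)) = Rational(539, 5)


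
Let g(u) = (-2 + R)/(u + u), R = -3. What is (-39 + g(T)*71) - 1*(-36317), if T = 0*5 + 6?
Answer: 434981/12 ≈ 36248.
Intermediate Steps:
T = 6 (T = 0 + 6 = 6)
g(u) = -5/(2*u) (g(u) = (-2 - 3)/(u + u) = -5*1/(2*u) = -5/(2*u))
(-39 + g(T)*71) - 1*(-36317) = (-39 - 5/2/6*71) - 1*(-36317) = (-39 - 5/2*⅙*71) + 36317 = (-39 - 5/12*71) + 36317 = (-39 - 355/12) + 36317 = -823/12 + 36317 = 434981/12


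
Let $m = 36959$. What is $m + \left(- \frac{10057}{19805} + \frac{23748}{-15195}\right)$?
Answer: $\frac{741447100918}{20062465} \approx 36957.0$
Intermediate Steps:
$m + \left(- \frac{10057}{19805} + \frac{23748}{-15195}\right) = 36959 + \left(- \frac{10057}{19805} + \frac{23748}{-15195}\right) = 36959 + \left(\left(-10057\right) \frac{1}{19805} + 23748 \left(- \frac{1}{15195}\right)\right) = 36959 - \frac{41543017}{20062465} = \frac{741447100918}{20062465}$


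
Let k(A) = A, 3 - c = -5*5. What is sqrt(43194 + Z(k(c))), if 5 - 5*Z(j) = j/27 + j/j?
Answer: sqrt(3498762)/9 ≈ 207.83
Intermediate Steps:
c = 28 (c = 3 - (-5)*5 = 3 - 1*(-25) = 3 + 25 = 28)
Z(j) = 4/5 - j/135 (Z(j) = 1 - (j/27 + j/j)/5 = 1 - (j*(1/27) + 1)/5 = 1 - (j/27 + 1)/5 = 1 - (1 + j/27)/5 = 1 + (-1/5 - j/135) = 4/5 - j/135)
sqrt(43194 + Z(k(c))) = sqrt(43194 + (4/5 - 1/135*28)) = sqrt(43194 + (4/5 - 28/135)) = sqrt(43194 + 16/27) = sqrt(1166254/27) = sqrt(3498762)/9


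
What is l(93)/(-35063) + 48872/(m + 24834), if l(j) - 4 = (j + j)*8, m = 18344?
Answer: 824588680/756975107 ≈ 1.0893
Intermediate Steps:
l(j) = 4 + 16*j (l(j) = 4 + (j + j)*8 = 4 + (2*j)*8 = 4 + 16*j)
l(93)/(-35063) + 48872/(m + 24834) = (4 + 16*93)/(-35063) + 48872/(18344 + 24834) = (4 + 1488)*(-1/35063) + 48872/43178 = 1492*(-1/35063) + 48872*(1/43178) = -1492/35063 + 24436/21589 = 824588680/756975107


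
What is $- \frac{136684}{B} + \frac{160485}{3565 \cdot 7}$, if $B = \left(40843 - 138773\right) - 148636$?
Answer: $\frac{4298109373}{615305453} \approx 6.9853$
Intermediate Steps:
$B = -246566$ ($B = -97930 - 148636 = -246566$)
$- \frac{136684}{B} + \frac{160485}{3565 \cdot 7} = - \frac{136684}{-246566} + \frac{160485}{3565 \cdot 7} = \left(-136684\right) \left(- \frac{1}{246566}\right) + \frac{160485}{24955} = \frac{68342}{123283} + 160485 \cdot \frac{1}{24955} = \frac{68342}{123283} + \frac{32097}{4991} = \frac{4298109373}{615305453}$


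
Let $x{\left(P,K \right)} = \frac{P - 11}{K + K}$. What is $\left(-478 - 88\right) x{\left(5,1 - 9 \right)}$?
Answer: $- \frac{849}{4} \approx -212.25$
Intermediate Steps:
$x{\left(P,K \right)} = \frac{-11 + P}{2 K}$
$\left(-478 - 88\right) x{\left(5,1 - 9 \right)} = \left(-478 - 88\right) \frac{-11 + 5}{2 \left(1 - 9\right)} = - 566 \cdot \frac{1}{2} \frac{1}{1 - 9} \left(-6\right) = - 566 \cdot \frac{1}{2} \frac{1}{-8} \left(-6\right) = - 566 \cdot \frac{1}{2} \left(- \frac{1}{8}\right) \left(-6\right) = \left(-566\right) \frac{3}{8} = - \frac{849}{4}$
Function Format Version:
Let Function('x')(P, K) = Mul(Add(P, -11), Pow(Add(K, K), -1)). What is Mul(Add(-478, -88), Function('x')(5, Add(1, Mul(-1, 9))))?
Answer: Rational(-849, 4) ≈ -212.25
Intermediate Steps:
Function('x')(P, K) = Mul(Rational(1, 2), Pow(K, -1), Add(-11, P)) (Function('x')(P, K) = Mul(Add(-11, P), Pow(Mul(2, K), -1)) = Mul(Add(-11, P), Mul(Rational(1, 2), Pow(K, -1))) = Mul(Rational(1, 2), Pow(K, -1), Add(-11, P)))
Mul(Add(-478, -88), Function('x')(5, Add(1, Mul(-1, 9)))) = Mul(Add(-478, -88), Mul(Rational(1, 2), Pow(Add(1, Mul(-1, 9)), -1), Add(-11, 5))) = Mul(-566, Mul(Rational(1, 2), Pow(Add(1, -9), -1), -6)) = Mul(-566, Mul(Rational(1, 2), Pow(-8, -1), -6)) = Mul(-566, Mul(Rational(1, 2), Rational(-1, 8), -6)) = Mul(-566, Rational(3, 8)) = Rational(-849, 4)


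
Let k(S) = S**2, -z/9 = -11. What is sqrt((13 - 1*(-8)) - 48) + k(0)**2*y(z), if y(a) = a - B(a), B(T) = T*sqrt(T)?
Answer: 3*I*sqrt(3) ≈ 5.1962*I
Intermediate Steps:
B(T) = T**(3/2)
z = 99 (z = -9*(-11) = 99)
y(a) = a - a**(3/2)
sqrt((13 - 1*(-8)) - 48) + k(0)**2*y(z) = sqrt((13 - 1*(-8)) - 48) + (0**2)**2*(99 - 99**(3/2)) = sqrt((13 + 8) - 48) + 0**2*(99 - 297*sqrt(11)) = sqrt(21 - 48) + 0*(99 - 297*sqrt(11)) = sqrt(-27) + 0 = 3*I*sqrt(3) + 0 = 3*I*sqrt(3)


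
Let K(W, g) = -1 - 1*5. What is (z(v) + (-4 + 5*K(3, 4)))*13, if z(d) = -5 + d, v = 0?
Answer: -507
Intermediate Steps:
K(W, g) = -6 (K(W, g) = -1 - 5 = -6)
(z(v) + (-4 + 5*K(3, 4)))*13 = ((-5 + 0) + (-4 + 5*(-6)))*13 = (-5 + (-4 - 30))*13 = (-5 - 34)*13 = -39*13 = -507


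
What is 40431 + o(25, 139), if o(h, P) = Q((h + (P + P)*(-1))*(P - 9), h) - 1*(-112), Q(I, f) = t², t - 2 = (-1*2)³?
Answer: 40579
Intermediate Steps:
t = -6 (t = 2 + (-1*2)³ = 2 + (-2)³ = 2 - 8 = -6)
Q(I, f) = 36 (Q(I, f) = (-6)² = 36)
o(h, P) = 148 (o(h, P) = 36 - 1*(-112) = 36 + 112 = 148)
40431 + o(25, 139) = 40431 + 148 = 40579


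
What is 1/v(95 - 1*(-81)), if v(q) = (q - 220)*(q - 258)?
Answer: 1/3608 ≈ 0.00027716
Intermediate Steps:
v(q) = (-258 + q)*(-220 + q) (v(q) = (-220 + q)*(-258 + q) = (-258 + q)*(-220 + q))
1/v(95 - 1*(-81)) = 1/(56760 + (95 - 1*(-81))² - 478*(95 - 1*(-81))) = 1/(56760 + (95 + 81)² - 478*(95 + 81)) = 1/(56760 + 176² - 478*176) = 1/(56760 + 30976 - 84128) = 1/3608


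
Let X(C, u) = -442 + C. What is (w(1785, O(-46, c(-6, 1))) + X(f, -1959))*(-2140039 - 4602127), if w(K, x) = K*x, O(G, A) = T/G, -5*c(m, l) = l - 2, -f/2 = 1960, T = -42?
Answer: 423684453606/23 ≈ 1.8421e+10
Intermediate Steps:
f = -3920 (f = -2*1960 = -3920)
c(m, l) = ⅖ - l/5 (c(m, l) = -(l - 2)/5 = -(-2 + l)/5 = ⅖ - l/5)
O(G, A) = -42/G
(w(1785, O(-46, c(-6, 1))) + X(f, -1959))*(-2140039 - 4602127) = (1785*(-42/(-46)) + (-442 - 3920))*(-2140039 - 4602127) = (1785*(-42*(-1/46)) - 4362)*(-6742166) = (1785*(21/23) - 4362)*(-6742166) = (37485/23 - 4362)*(-6742166) = -62841/23*(-6742166) = 423684453606/23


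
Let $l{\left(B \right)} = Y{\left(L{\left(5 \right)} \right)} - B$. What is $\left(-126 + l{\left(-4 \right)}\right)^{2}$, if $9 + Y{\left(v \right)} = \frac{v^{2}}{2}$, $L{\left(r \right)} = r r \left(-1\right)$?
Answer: $\frac{131769}{4} \approx 32942.0$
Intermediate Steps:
$L{\left(r \right)} = - r^{2}$ ($L{\left(r \right)} = r^{2} \left(-1\right) = - r^{2}$)
$Y{\left(v \right)} = -9 + \frac{v^{2}}{2}$
$l{\left(B \right)} = \frac{607}{2} - B$ ($l{\left(B \right)} = \left(-9 + \frac{\left(- 5^{2}\right)^{2}}{2}\right) - B = \left(-9 + \frac{\left(\left(-1\right) 25\right)^{2}}{2}\right) - B = \left(-9 + \frac{\left(-25\right)^{2}}{2}\right) - B = \left(-9 + \frac{1}{2} \cdot 625\right) - B = \left(-9 + \frac{625}{2}\right) - B = \frac{607}{2} - B$)
$\left(-126 + l{\left(-4 \right)}\right)^{2} = \left(-126 + \left(\frac{607}{2} - -4\right)\right)^{2} = \left(-126 + \left(\frac{607}{2} + 4\right)\right)^{2} = \left(-126 + \frac{615}{2}\right)^{2} = \left(\frac{363}{2}\right)^{2} = \frac{131769}{4}$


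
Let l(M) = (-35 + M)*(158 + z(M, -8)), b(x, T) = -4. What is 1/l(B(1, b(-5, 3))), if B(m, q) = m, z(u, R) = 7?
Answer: -1/5610 ≈ -0.00017825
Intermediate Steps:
l(M) = -5775 + 165*M (l(M) = (-35 + M)*(158 + 7) = (-35 + M)*165 = -5775 + 165*M)
1/l(B(1, b(-5, 3))) = 1/(-5775 + 165*1) = 1/(-5775 + 165) = 1/(-5610) = -1/5610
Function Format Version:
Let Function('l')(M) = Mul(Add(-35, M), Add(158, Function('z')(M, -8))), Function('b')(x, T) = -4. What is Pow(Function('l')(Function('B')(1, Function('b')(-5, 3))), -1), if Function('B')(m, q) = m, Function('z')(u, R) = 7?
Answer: Rational(-1, 5610) ≈ -0.00017825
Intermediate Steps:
Function('l')(M) = Add(-5775, Mul(165, M)) (Function('l')(M) = Mul(Add(-35, M), Add(158, 7)) = Mul(Add(-35, M), 165) = Add(-5775, Mul(165, M)))
Pow(Function('l')(Function('B')(1, Function('b')(-5, 3))), -1) = Pow(Add(-5775, Mul(165, 1)), -1) = Pow(Add(-5775, 165), -1) = Pow(-5610, -1) = Rational(-1, 5610)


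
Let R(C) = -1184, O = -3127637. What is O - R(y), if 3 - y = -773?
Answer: -3126453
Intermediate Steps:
y = 776 (y = 3 - 1*(-773) = 3 + 773 = 776)
O - R(y) = -3127637 - 1*(-1184) = -3127637 + 1184 = -3126453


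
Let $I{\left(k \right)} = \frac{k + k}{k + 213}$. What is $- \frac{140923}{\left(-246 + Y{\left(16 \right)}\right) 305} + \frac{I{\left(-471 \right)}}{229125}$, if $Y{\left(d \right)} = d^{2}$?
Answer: $- \frac{55537030531}{1201989750} \approx -46.204$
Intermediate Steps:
$I{\left(k \right)} = \frac{2 k}{213 + k}$
$- \frac{140923}{\left(-246 + Y{\left(16 \right)}\right) 305} + \frac{I{\left(-471 \right)}}{229125} = - \frac{140923}{\left(-246 + 16^{2}\right) 305} + \frac{2 \left(-471\right) \frac{1}{213 - 471}}{229125} = - \frac{140923}{\left(-246 + 256\right) 305} + 2 \left(-471\right) \frac{1}{-258} \cdot \frac{1}{229125} = - \frac{140923}{10 \cdot 305} + 2 \left(-471\right) \left(- \frac{1}{258}\right) \frac{1}{229125} = - \frac{140923}{3050} + \frac{157}{43} \cdot \frac{1}{229125} = \left(-140923\right) \frac{1}{3050} + \frac{157}{9852375} = - \frac{140923}{3050} + \frac{157}{9852375} = - \frac{55537030531}{1201989750}$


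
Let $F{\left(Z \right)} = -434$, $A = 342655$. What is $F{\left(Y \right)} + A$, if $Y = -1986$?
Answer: $342221$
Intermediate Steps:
$F{\left(Y \right)} + A = -434 + 342655 = 342221$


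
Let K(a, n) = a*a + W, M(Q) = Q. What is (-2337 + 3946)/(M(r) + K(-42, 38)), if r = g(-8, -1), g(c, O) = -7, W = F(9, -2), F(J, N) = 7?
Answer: 1609/1764 ≈ 0.91213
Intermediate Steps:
W = 7
r = -7
K(a, n) = 7 + a² (K(a, n) = a*a + 7 = a² + 7 = 7 + a²)
(-2337 + 3946)/(M(r) + K(-42, 38)) = (-2337 + 3946)/(-7 + (7 + (-42)²)) = 1609/(-7 + (7 + 1764)) = 1609/(-7 + 1771) = 1609/1764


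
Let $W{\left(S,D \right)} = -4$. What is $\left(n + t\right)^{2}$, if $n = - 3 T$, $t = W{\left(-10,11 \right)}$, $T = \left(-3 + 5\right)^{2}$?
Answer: $256$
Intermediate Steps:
$T = 4$ ($T = 2^{2} = 4$)
$t = -4$
$n = -12$ ($n = \left(-3\right) 4 = -12$)
$\left(n + t\right)^{2} = \left(-12 - 4\right)^{2} = \left(-16\right)^{2} = 256$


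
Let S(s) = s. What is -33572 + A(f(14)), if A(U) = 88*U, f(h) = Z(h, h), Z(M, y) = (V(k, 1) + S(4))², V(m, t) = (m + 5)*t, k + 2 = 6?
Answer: -18700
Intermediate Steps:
k = 4 (k = -2 + 6 = 4)
V(m, t) = t*(5 + m) (V(m, t) = (5 + m)*t = t*(5 + m))
Z(M, y) = 169 (Z(M, y) = (1*(5 + 4) + 4)² = (1*9 + 4)² = (9 + 4)² = 13² = 169)
f(h) = 169
-33572 + A(f(14)) = -33572 + 88*169 = -33572 + 14872 = -18700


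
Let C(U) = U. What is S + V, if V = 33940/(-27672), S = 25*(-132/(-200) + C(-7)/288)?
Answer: 4870001/332064 ≈ 14.666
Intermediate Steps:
S = 4577/288 (S = 25*(-132/(-200) - 7/288) = 25*(-132*(-1/200) - 7*1/288) = 25*(33/50 - 7/288) = 25*(4577/7200) = 4577/288 ≈ 15.892)
V = -8485/6918 (V = 33940*(-1/27672) = -8485/6918 ≈ -1.2265)
S + V = 4577/288 - 8485/6918 = 4870001/332064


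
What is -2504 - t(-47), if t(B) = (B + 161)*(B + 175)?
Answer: -17096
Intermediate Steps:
t(B) = (161 + B)*(175 + B)
-2504 - t(-47) = -2504 - (28175 + (-47)² + 336*(-47)) = -2504 - (28175 + 2209 - 15792) = -2504 - 1*14592 = -2504 - 14592 = -17096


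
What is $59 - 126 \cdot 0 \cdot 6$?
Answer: $59$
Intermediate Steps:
$59 - 126 \cdot 0 \cdot 6 = 59 - 0 = 59 + 0 = 59$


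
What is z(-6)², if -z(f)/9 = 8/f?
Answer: 144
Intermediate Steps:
z(f) = -72/f
z(-6)² = (-72/(-6))² = (-72*(-⅙))² = 12² = 144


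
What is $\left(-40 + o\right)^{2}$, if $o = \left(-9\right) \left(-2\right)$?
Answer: $484$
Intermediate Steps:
$o = 18$
$\left(-40 + o\right)^{2} = \left(-40 + 18\right)^{2} = \left(-22\right)^{2} = 484$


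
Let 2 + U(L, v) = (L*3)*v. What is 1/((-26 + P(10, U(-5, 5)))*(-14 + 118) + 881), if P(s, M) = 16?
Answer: -1/159 ≈ -0.0062893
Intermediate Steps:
U(L, v) = -2 + 3*L*v (U(L, v) = -2 + (L*3)*v = -2 + (3*L)*v = -2 + 3*L*v)
1/((-26 + P(10, U(-5, 5)))*(-14 + 118) + 881) = 1/((-26 + 16)*(-14 + 118) + 881) = 1/(-10*104 + 881) = 1/(-1040 + 881) = 1/(-159) = -1/159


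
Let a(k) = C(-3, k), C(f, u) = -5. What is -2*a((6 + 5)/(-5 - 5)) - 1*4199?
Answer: -4189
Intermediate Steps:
a(k) = -5
-2*a((6 + 5)/(-5 - 5)) - 1*4199 = -2*(-5) - 1*4199 = 10 - 4199 = -4189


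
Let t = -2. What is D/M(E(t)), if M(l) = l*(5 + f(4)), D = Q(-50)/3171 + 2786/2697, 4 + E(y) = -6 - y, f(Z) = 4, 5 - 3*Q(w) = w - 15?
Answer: -158881/10995669 ≈ -0.014449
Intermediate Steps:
Q(w) = 20/3 - w/3 (Q(w) = 5/3 - (w - 15)/3 = 5/3 - (-15 + w)/3 = 5/3 + (5 - w/3) = 20/3 - w/3)
E(y) = -10 - y (E(y) = -4 + (-6 - y) = -10 - y)
D = 1271048/1221741 (D = (20/3 - ⅓*(-50))/3171 + 2786/2697 = (20/3 + 50/3)*(1/3171) + 2786*(1/2697) = (70/3)*(1/3171) + 2786/2697 = 10/1359 + 2786/2697 = 1271048/1221741 ≈ 1.0404)
M(l) = 9*l (M(l) = l*(5 + 4) = l*9 = 9*l)
D/M(E(t)) = 1271048/(1221741*((9*(-10 - 1*(-2))))) = 1271048/(1221741*((9*(-10 + 2)))) = 1271048/(1221741*((9*(-8)))) = (1271048/1221741)/(-72) = (1271048/1221741)*(-1/72) = -158881/10995669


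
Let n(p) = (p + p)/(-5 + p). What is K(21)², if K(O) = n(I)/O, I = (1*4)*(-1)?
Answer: 64/35721 ≈ 0.0017917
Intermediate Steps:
I = -4 (I = 4*(-1) = -4)
n(p) = 2*p/(-5 + p) (n(p) = (2*p)/(-5 + p) = 2*p/(-5 + p))
K(O) = 8/(9*O) (K(O) = (2*(-4)/(-5 - 4))/O = (2*(-4)/(-9))/O = (2*(-4)*(-⅑))/O = 8/(9*O))
K(21)² = ((8/9)/21)² = ((8/9)*(1/21))² = (8/189)² = 64/35721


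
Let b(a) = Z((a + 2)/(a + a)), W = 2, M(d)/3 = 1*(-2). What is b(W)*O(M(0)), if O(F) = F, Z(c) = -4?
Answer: 24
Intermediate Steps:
M(d) = -6 (M(d) = 3*(1*(-2)) = 3*(-2) = -6)
b(a) = -4
b(W)*O(M(0)) = -4*(-6) = 24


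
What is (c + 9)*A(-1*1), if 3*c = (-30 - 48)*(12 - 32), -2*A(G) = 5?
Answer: -2645/2 ≈ -1322.5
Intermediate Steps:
A(G) = -5/2 (A(G) = -1/2*5 = -5/2)
c = 520 (c = ((-30 - 48)*(12 - 32))/3 = (-78*(-20))/3 = (1/3)*1560 = 520)
(c + 9)*A(-1*1) = (520 + 9)*(-5/2) = 529*(-5/2) = -2645/2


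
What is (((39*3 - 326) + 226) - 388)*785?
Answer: -291235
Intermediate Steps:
(((39*3 - 326) + 226) - 388)*785 = (((117 - 326) + 226) - 388)*785 = ((-209 + 226) - 388)*785 = (17 - 388)*785 = -371*785 = -291235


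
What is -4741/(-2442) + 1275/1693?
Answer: 1012733/375846 ≈ 2.6945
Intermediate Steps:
-4741/(-2442) + 1275/1693 = -4741*(-1/2442) + 1275*(1/1693) = 431/222 + 1275/1693 = 1012733/375846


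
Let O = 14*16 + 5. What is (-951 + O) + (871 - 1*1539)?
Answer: -1390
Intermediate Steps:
O = 229 (O = 224 + 5 = 229)
(-951 + O) + (871 - 1*1539) = (-951 + 229) + (871 - 1*1539) = -722 + (871 - 1539) = -722 - 668 = -1390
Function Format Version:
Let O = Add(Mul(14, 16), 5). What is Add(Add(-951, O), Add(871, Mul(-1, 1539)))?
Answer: -1390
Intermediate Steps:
O = 229 (O = Add(224, 5) = 229)
Add(Add(-951, O), Add(871, Mul(-1, 1539))) = Add(Add(-951, 229), Add(871, Mul(-1, 1539))) = Add(-722, Add(871, -1539)) = Add(-722, -668) = -1390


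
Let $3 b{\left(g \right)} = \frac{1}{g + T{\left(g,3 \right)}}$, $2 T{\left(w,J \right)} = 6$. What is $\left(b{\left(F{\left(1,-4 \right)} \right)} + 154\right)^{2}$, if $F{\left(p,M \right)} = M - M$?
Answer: $\frac{1923769}{81} \approx 23750.0$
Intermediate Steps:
$F{\left(p,M \right)} = 0$
$T{\left(w,J \right)} = 3$ ($T{\left(w,J \right)} = \frac{1}{2} \cdot 6 = 3$)
$b{\left(g \right)} = \frac{1}{3 \left(3 + g\right)}$ ($b{\left(g \right)} = \frac{1}{3 \left(g + 3\right)} = \frac{1}{3 \left(3 + g\right)}$)
$\left(b{\left(F{\left(1,-4 \right)} \right)} + 154\right)^{2} = \left(\frac{1}{3 \left(3 + 0\right)} + 154\right)^{2} = \left(\frac{1}{3 \cdot 3} + 154\right)^{2} = \left(\frac{1}{3} \cdot \frac{1}{3} + 154\right)^{2} = \left(\frac{1}{9} + 154\right)^{2} = \left(\frac{1387}{9}\right)^{2} = \frac{1923769}{81}$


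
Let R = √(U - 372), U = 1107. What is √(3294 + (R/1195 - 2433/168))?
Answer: √(3671655054550 + 6558160*√15)/33460 ≈ 57.267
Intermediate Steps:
R = 7*√15 (R = √(1107 - 372) = √735 = 7*√15 ≈ 27.111)
√(3294 + (R/1195 - 2433/168)) = √(3294 + ((7*√15)/1195 - 2433/168)) = √(3294 + ((7*√15)*(1/1195) - 2433*1/168)) = √(3294 + (7*√15/1195 - 811/56)) = √(3294 + (-811/56 + 7*√15/1195)) = √(183653/56 + 7*√15/1195)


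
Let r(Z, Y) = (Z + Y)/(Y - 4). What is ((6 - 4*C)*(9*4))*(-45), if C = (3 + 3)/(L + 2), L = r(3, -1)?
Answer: 14580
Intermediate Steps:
r(Z, Y) = (Y + Z)/(-4 + Y)
L = -⅖ (L = (-1 + 3)/(-4 - 1) = 2/(-5) = -⅕*2 = -⅖ ≈ -0.40000)
C = 15/4 (C = (3 + 3)/(-⅖ + 2) = 6/(8/5) = 6*(5/8) = 15/4 ≈ 3.7500)
((6 - 4*C)*(9*4))*(-45) = ((6 - 4*15/4)*(9*4))*(-45) = ((6 - 15)*36)*(-45) = -9*36*(-45) = -324*(-45) = 14580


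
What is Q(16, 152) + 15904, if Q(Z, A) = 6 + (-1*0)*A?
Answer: 15910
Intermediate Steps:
Q(Z, A) = 6 (Q(Z, A) = 6 + 0*A = 6 + 0 = 6)
Q(16, 152) + 15904 = 6 + 15904 = 15910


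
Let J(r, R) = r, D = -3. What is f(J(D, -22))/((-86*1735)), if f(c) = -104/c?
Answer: -52/223815 ≈ -0.00023233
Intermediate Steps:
f(J(D, -22))/((-86*1735)) = (-104/(-3))/((-86*1735)) = -104*(-1/3)/(-149210) = (104/3)*(-1/149210) = -52/223815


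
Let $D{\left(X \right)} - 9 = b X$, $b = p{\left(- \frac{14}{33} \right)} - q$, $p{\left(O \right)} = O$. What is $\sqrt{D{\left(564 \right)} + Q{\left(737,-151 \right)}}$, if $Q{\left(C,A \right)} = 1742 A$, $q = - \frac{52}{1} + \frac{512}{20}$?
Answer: $\frac{i \sqrt{751357585}}{55} \approx 498.38 i$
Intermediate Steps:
$q = - \frac{132}{5}$ ($q = \left(-52\right) 1 + 512 \cdot \frac{1}{20} = -52 + \frac{128}{5} = - \frac{132}{5} \approx -26.4$)
$b = \frac{4286}{165}$ ($b = - \frac{14}{33} - - \frac{132}{5} = \left(-14\right) \frac{1}{33} + \frac{132}{5} = - \frac{14}{33} + \frac{132}{5} = \frac{4286}{165} \approx 25.976$)
$D{\left(X \right)} = 9 + \frac{4286 X}{165}$
$\sqrt{D{\left(564 \right)} + Q{\left(737,-151 \right)}} = \sqrt{\left(9 + \frac{4286}{165} \cdot 564\right) + 1742 \left(-151\right)} = \sqrt{\left(9 + \frac{805768}{55}\right) - 263042} = \sqrt{\frac{806263}{55} - 263042} = \sqrt{- \frac{13661047}{55}} = \frac{i \sqrt{751357585}}{55}$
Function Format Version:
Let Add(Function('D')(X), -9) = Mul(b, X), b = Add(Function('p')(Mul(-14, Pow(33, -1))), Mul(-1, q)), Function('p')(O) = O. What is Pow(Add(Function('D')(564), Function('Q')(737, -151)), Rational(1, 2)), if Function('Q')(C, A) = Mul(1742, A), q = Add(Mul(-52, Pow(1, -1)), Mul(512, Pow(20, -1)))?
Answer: Mul(Rational(1, 55), I, Pow(751357585, Rational(1, 2))) ≈ Mul(498.38, I)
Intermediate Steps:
q = Rational(-132, 5) (q = Add(Mul(-52, 1), Mul(512, Rational(1, 20))) = Add(-52, Rational(128, 5)) = Rational(-132, 5) ≈ -26.400)
b = Rational(4286, 165) (b = Add(Mul(-14, Pow(33, -1)), Mul(-1, Rational(-132, 5))) = Add(Mul(-14, Rational(1, 33)), Rational(132, 5)) = Add(Rational(-14, 33), Rational(132, 5)) = Rational(4286, 165) ≈ 25.976)
Function('D')(X) = Add(9, Mul(Rational(4286, 165), X))
Pow(Add(Function('D')(564), Function('Q')(737, -151)), Rational(1, 2)) = Pow(Add(Add(9, Mul(Rational(4286, 165), 564)), Mul(1742, -151)), Rational(1, 2)) = Pow(Add(Add(9, Rational(805768, 55)), -263042), Rational(1, 2)) = Pow(Add(Rational(806263, 55), -263042), Rational(1, 2)) = Pow(Rational(-13661047, 55), Rational(1, 2)) = Mul(Rational(1, 55), I, Pow(751357585, Rational(1, 2)))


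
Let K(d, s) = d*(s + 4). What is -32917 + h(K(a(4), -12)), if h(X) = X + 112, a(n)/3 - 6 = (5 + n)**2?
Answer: -34893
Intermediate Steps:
a(n) = 18 + 3*(5 + n)**2
K(d, s) = d*(4 + s)
h(X) = 112 + X
-32917 + h(K(a(4), -12)) = -32917 + (112 + (18 + 3*(5 + 4)**2)*(4 - 12)) = -32917 + (112 + (18 + 3*9**2)*(-8)) = -32917 + (112 + (18 + 3*81)*(-8)) = -32917 + (112 + (18 + 243)*(-8)) = -32917 + (112 + 261*(-8)) = -32917 + (112 - 2088) = -32917 - 1976 = -34893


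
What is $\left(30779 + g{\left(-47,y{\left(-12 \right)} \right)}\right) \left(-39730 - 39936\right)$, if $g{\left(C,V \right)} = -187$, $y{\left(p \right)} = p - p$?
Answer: $-2437142272$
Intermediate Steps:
$y{\left(p \right)} = 0$
$\left(30779 + g{\left(-47,y{\left(-12 \right)} \right)}\right) \left(-39730 - 39936\right) = \left(30779 - 187\right) \left(-39730 - 39936\right) = 30592 \left(-79666\right) = -2437142272$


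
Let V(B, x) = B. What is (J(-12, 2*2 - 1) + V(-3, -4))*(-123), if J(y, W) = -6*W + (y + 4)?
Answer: 3567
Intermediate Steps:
J(y, W) = 4 + y - 6*W (J(y, W) = -6*W + (4 + y) = 4 + y - 6*W)
(J(-12, 2*2 - 1) + V(-3, -4))*(-123) = ((4 - 12 - 6*(2*2 - 1)) - 3)*(-123) = ((4 - 12 - 6*(4 - 1)) - 3)*(-123) = ((4 - 12 - 6*3) - 3)*(-123) = ((4 - 12 - 18) - 3)*(-123) = (-26 - 3)*(-123) = -29*(-123) = 3567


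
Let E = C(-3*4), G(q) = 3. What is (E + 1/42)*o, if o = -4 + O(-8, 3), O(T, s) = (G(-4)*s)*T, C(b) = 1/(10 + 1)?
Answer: -2014/231 ≈ -8.7186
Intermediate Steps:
C(b) = 1/11
E = 1/11 ≈ 0.090909
O(T, s) = 3*T*s (O(T, s) = (3*s)*T = 3*T*s)
o = -76 (o = -4 + 3*(-8)*3 = -4 - 72 = -76)
(E + 1/42)*o = (1/11 + 1/42)*(-76) = (53/462)*(-76) = -2014/231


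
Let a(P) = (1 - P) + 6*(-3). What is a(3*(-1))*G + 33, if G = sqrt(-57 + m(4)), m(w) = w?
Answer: 33 - 14*I*sqrt(53) ≈ 33.0 - 101.92*I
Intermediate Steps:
G = I*sqrt(53) (G = sqrt(-57 + 4) = sqrt(-53) = I*sqrt(53) ≈ 7.2801*I)
a(P) = -17 - P (a(P) = (1 - P) - 18 = -17 - P)
a(3*(-1))*G + 33 = (-17 - 3*(-1))*(I*sqrt(53)) + 33 = (-17 - 1*(-3))*(I*sqrt(53)) + 33 = (-17 + 3)*(I*sqrt(53)) + 33 = -14*I*sqrt(53) + 33 = 33 - 14*I*sqrt(53)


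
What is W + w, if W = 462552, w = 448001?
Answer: 910553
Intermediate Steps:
W + w = 462552 + 448001 = 910553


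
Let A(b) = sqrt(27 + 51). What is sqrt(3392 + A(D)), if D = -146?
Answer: sqrt(3392 + sqrt(78)) ≈ 58.317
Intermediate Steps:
A(b) = sqrt(78)
sqrt(3392 + A(D)) = sqrt(3392 + sqrt(78))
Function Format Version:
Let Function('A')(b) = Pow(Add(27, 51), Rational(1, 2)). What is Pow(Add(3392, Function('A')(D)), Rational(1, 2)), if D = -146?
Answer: Pow(Add(3392, Pow(78, Rational(1, 2))), Rational(1, 2)) ≈ 58.317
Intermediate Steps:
Function('A')(b) = Pow(78, Rational(1, 2))
Pow(Add(3392, Function('A')(D)), Rational(1, 2)) = Pow(Add(3392, Pow(78, Rational(1, 2))), Rational(1, 2))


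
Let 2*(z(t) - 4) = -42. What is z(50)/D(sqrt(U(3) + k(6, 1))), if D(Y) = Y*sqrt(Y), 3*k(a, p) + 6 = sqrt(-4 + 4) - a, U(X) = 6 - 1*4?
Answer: 17*2**(1/4)*sqrt(I)/2 ≈ 7.1476 + 7.1476*I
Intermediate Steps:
z(t) = -17 (z(t) = 4 + (1/2)*(-42) = 4 - 21 = -17)
U(X) = 2 (U(X) = 6 - 4 = 2)
k(a, p) = -2 - a/3 (k(a, p) = -2 + (sqrt(-4 + 4) - a)/3 = -2 + (sqrt(0) - a)/3 = -2 + (0 - a)/3 = -2 + (-a)/3 = -2 - a/3)
D(Y) = Y**(3/2)
z(50)/D(sqrt(U(3) + k(6, 1))) = -17/(2 + (-2 - 1/3*6))**(3/4) = -17/(2 + (-2 - 2))**(3/4) = -17/(2 - 4)**(3/4) = -17*(-(-2)**(1/4)/2) = -17*2**(1/4)*(-sqrt(I))/2 = -17*(-2**(1/4)*sqrt(I)/2) = -(-17)*2**(1/4)*sqrt(I)/2 = 17*2**(1/4)*sqrt(I)/2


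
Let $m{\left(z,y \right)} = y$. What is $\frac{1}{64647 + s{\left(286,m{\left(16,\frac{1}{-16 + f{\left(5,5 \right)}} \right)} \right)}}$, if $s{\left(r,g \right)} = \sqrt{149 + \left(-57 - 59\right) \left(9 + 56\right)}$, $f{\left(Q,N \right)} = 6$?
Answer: $\frac{64647}{4179242000} - \frac{i \sqrt{7391}}{4179242000} \approx 1.5469 \cdot 10^{-5} - 2.0571 \cdot 10^{-8} i$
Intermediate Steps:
$s{\left(r,g \right)} = i \sqrt{7391}$ ($s{\left(r,g \right)} = \sqrt{149 - 7540} = \sqrt{-7391} = i \sqrt{7391}$)
$\frac{1}{64647 + s{\left(286,m{\left(16,\frac{1}{-16 + f{\left(5,5 \right)}} \right)} \right)}} = \frac{1}{64647 + i \sqrt{7391}}$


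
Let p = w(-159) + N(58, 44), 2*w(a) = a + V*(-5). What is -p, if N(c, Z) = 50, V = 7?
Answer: 47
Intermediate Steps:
w(a) = -35/2 + a/2 (w(a) = (a + 7*(-5))/2 = (a - 35)/2 = (-35 + a)/2 = -35/2 + a/2)
p = -47 (p = (-35/2 + (½)*(-159)) + 50 = (-35/2 - 159/2) + 50 = -97 + 50 = -47)
-p = -1*(-47) = 47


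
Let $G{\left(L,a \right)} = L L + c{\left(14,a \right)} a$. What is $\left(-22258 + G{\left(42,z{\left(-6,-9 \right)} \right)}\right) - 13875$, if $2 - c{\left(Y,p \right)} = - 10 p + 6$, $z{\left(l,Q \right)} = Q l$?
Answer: $-5425$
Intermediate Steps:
$c{\left(Y,p \right)} = -4 + 10 p$ ($c{\left(Y,p \right)} = 2 - \left(- 10 p + 6\right) = 2 - \left(6 - 10 p\right) = 2 + \left(-6 + 10 p\right) = -4 + 10 p$)
$G{\left(L,a \right)} = L^{2} + a \left(-4 + 10 a\right)$ ($G{\left(L,a \right)} = L L + \left(-4 + 10 a\right) a = L^{2} + a \left(-4 + 10 a\right)$)
$\left(-22258 + G{\left(42,z{\left(-6,-9 \right)} \right)}\right) - 13875 = \left(-22258 + \left(42^{2} + 2 \left(\left(-9\right) \left(-6\right)\right) \left(-2 + 5 \left(\left(-9\right) \left(-6\right)\right)\right)\right)\right) - 13875 = \left(-22258 + \left(1764 + 2 \cdot 54 \left(-2 + 5 \cdot 54\right)\right)\right) - 13875 = \left(-22258 + \left(1764 + 2 \cdot 54 \left(-2 + 270\right)\right)\right) - 13875 = \left(-22258 + \left(1764 + 2 \cdot 54 \cdot 268\right)\right) - 13875 = \left(-22258 + \left(1764 + 28944\right)\right) - 13875 = \left(-22258 + 30708\right) - 13875 = 8450 - 13875 = -5425$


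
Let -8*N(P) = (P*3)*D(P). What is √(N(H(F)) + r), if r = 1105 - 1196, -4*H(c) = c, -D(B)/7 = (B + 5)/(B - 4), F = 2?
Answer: I*√1435/4 ≈ 9.4704*I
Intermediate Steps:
D(B) = -7*(5 + B)/(-4 + B) (D(B) = -7*(B + 5)/(B - 4) = -7*(5 + B)/(-4 + B))
H(c) = -c/4
r = -91
N(P) = -21*P*(-5 - P)/(8*(-4 + P)) (N(P) = -P*3*7*(-5 - P)/(-4 + P)/8 = -3*P*7*(-5 - P)/(-4 + P)/8 = -21*P*(-5 - P)/(8*(-4 + P)))
√(N(H(F)) + r) = √(21*(-¼*2)*(5 - ¼*2)/(8*(-4 - ¼*2)) - 91) = √((21/8)*(-½)*(5 - ½)/(-4 - ½) - 91) = √((21/8)*(-½)*(9/2)/(-9/2) - 91) = √((21/8)*(-½)*(-2/9)*(9/2) - 91) = √(21/16 - 91) = √(-1435/16) = I*√1435/4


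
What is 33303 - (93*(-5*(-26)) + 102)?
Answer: 21111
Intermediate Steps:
33303 - (93*(-5*(-26)) + 102) = 33303 - (93*130 + 102) = 33303 - (12090 + 102) = 33303 - 1*12192 = 33303 - 12192 = 21111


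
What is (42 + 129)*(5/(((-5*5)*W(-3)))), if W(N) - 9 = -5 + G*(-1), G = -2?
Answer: -57/10 ≈ -5.7000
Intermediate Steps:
W(N) = 6 (W(N) = 9 + (-5 - 2*(-1)) = 9 + (-5 + 2) = 9 - 3 = 6)
(42 + 129)*(5/(((-5*5)*W(-3)))) = (42 + 129)*(5/((-5*5*6))) = 171*(5/((-25*6))) = 171*(5/(-150)) = 171*(5*(-1/150)) = 171*(-1/30) = -57/10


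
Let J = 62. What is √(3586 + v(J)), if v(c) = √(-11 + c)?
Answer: √(3586 + √51) ≈ 59.943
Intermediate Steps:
√(3586 + v(J)) = √(3586 + √(-11 + 62)) = √(3586 + √51)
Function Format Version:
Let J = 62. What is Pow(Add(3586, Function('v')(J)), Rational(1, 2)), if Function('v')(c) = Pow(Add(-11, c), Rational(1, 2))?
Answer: Pow(Add(3586, Pow(51, Rational(1, 2))), Rational(1, 2)) ≈ 59.943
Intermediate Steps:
Pow(Add(3586, Function('v')(J)), Rational(1, 2)) = Pow(Add(3586, Pow(Add(-11, 62), Rational(1, 2))), Rational(1, 2)) = Pow(Add(3586, Pow(51, Rational(1, 2))), Rational(1, 2))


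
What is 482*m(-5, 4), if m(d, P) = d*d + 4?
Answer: 13978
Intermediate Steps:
m(d, P) = 4 + d² (m(d, P) = d² + 4 = 4 + d²)
482*m(-5, 4) = 482*(4 + (-5)²) = 482*(4 + 25) = 482*29 = 13978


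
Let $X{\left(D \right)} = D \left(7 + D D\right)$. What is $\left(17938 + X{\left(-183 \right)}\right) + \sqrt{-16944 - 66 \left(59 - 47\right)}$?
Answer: $-6111830 + 2 i \sqrt{4434} \approx -6.1118 \cdot 10^{6} + 133.18 i$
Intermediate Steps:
$X{\left(D \right)} = D \left(7 + D^{2}\right)$
$\left(17938 + X{\left(-183 \right)}\right) + \sqrt{-16944 - 66 \left(59 - 47\right)} = \left(17938 - 183 \left(7 + \left(-183\right)^{2}\right)\right) + \sqrt{-16944 - 66 \left(59 - 47\right)} = \left(17938 - 183 \left(7 + 33489\right)\right) + \sqrt{-16944 - 66 \cdot 12} = \left(17938 - 6129768\right) + \sqrt{-16944 - 792} = -6111830 + \sqrt{-17736} = -6111830 + 2 i \sqrt{4434}$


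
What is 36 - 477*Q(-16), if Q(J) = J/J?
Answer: -441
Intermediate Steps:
Q(J) = 1
36 - 477*Q(-16) = 36 - 477*1 = 36 - 477 = -441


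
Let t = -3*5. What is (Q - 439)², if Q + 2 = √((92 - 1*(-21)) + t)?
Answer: 194579 - 6174*√2 ≈ 1.8585e+5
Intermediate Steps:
t = -15
Q = -2 + 7*√2 (Q = -2 + √((92 - 1*(-21)) - 15) = -2 + √((92 + 21) - 15) = -2 + √(113 - 15) = -2 + √98 = -2 + 7*√2 ≈ 7.8995)
(Q - 439)² = ((-2 + 7*√2) - 439)² = (-441 + 7*√2)²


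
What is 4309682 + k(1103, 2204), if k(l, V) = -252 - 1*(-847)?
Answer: 4310277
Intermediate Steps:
k(l, V) = 595 (k(l, V) = -252 + 847 = 595)
4309682 + k(1103, 2204) = 4309682 + 595 = 4310277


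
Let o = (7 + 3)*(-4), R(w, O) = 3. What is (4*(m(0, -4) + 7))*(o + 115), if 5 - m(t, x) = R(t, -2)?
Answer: 2700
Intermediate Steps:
m(t, x) = 2 (m(t, x) = 5 - 1*3 = 5 - 3 = 2)
o = -40 (o = 10*(-4) = -40)
(4*(m(0, -4) + 7))*(o + 115) = (4*(2 + 7))*(-40 + 115) = (4*9)*75 = 36*75 = 2700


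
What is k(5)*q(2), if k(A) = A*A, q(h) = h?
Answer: 50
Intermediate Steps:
k(A) = A²
k(5)*q(2) = 5²*2 = 25*2 = 50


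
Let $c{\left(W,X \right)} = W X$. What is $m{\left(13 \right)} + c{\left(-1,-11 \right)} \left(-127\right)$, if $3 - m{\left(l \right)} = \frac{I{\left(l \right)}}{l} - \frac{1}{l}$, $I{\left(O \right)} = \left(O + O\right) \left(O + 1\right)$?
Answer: $- \frac{18485}{13} \approx -1421.9$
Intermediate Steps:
$I{\left(O \right)} = 2 O \left(1 + O\right)$
$m{\left(l \right)} = 1 + \frac{1}{l} - 2 l$ ($m{\left(l \right)} = 3 - \left(\frac{2 l \left(1 + l\right)}{l} - \frac{1}{l}\right) = 3 - \left(\left(2 + 2 l\right) - \frac{1}{l}\right) = 3 - \left(2 - \frac{1}{l} + 2 l\right) = 1 + \frac{1}{l} - 2 l$)
$m{\left(13 \right)} + c{\left(-1,-11 \right)} \left(-127\right) = \left(1 + \frac{1}{13} - 26\right) + \left(-1\right) \left(-11\right) \left(-127\right) = \left(1 + \frac{1}{13} - 26\right) + 11 \left(-127\right) = - \frac{324}{13} - 1397 = - \frac{18485}{13}$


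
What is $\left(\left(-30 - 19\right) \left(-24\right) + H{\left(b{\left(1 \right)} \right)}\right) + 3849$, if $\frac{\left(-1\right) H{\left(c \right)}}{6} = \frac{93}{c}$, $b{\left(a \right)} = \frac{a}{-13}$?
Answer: $12279$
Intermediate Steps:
$b{\left(a \right)} = - \frac{a}{13}$ ($b{\left(a \right)} = a \left(- \frac{1}{13}\right) = - \frac{a}{13}$)
$H{\left(c \right)} = - \frac{558}{c}$ ($H{\left(c \right)} = - 6 \frac{93}{c} = - \frac{558}{c}$)
$\left(\left(-30 - 19\right) \left(-24\right) + H{\left(b{\left(1 \right)} \right)}\right) + 3849 = \left(\left(-30 - 19\right) \left(-24\right) - \frac{558}{\left(- \frac{1}{13}\right) 1}\right) + 3849 = \left(\left(-49\right) \left(-24\right) - \frac{558}{- \frac{1}{13}}\right) + 3849 = \left(1176 - -7254\right) + 3849 = \left(1176 + 7254\right) + 3849 = 8430 + 3849 = 12279$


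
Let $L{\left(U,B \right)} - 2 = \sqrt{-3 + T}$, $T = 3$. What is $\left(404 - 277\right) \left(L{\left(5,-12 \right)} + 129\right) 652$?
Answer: $10847324$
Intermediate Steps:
$L{\left(U,B \right)} = 2$ ($L{\left(U,B \right)} = 2 + \sqrt{-3 + 3} = 2 + \sqrt{0} = 2 + 0 = 2$)
$\left(404 - 277\right) \left(L{\left(5,-12 \right)} + 129\right) 652 = \left(404 - 277\right) \left(2 + 129\right) 652 = 127 \cdot 131 \cdot 652 = 16637 \cdot 652 = 10847324$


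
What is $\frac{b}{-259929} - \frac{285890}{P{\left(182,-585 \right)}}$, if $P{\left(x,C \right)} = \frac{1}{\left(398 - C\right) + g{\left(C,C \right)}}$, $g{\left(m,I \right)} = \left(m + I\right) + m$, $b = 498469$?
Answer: $\frac{57368170098851}{259929} \approx 2.2071 \cdot 10^{8}$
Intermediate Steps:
$g{\left(m,I \right)} = I + 2 m$ ($g{\left(m,I \right)} = \left(I + m\right) + m = I + 2 m$)
$P{\left(x,C \right)} = \frac{1}{398 + 2 C}$ ($P{\left(x,C \right)} = \frac{1}{\left(398 - C\right) + \left(C + 2 C\right)} = \frac{1}{\left(398 - C\right) + 3 C} = \frac{1}{398 + 2 C}$)
$\frac{b}{-259929} - \frac{285890}{P{\left(182,-585 \right)}} = \frac{498469}{-259929} - \frac{285890}{\frac{1}{2} \frac{1}{199 - 585}} = 498469 \left(- \frac{1}{259929}\right) - \frac{285890}{\frac{1}{2} \frac{1}{-386}} = - \frac{498469}{259929} - \frac{285890}{\frac{1}{2} \left(- \frac{1}{386}\right)} = - \frac{498469}{259929} - \frac{285890}{- \frac{1}{772}} = - \frac{498469}{259929} - -220707080 = - \frac{498469}{259929} + 220707080 = \frac{57368170098851}{259929}$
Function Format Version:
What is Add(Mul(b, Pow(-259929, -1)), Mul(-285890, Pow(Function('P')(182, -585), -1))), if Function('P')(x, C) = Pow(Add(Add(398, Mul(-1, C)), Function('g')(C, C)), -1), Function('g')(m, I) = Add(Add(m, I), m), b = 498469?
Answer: Rational(57368170098851, 259929) ≈ 2.2071e+8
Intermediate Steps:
Function('g')(m, I) = Add(I, Mul(2, m)) (Function('g')(m, I) = Add(Add(I, m), m) = Add(I, Mul(2, m)))
Function('P')(x, C) = Pow(Add(398, Mul(2, C)), -1) (Function('P')(x, C) = Pow(Add(Add(398, Mul(-1, C)), Add(C, Mul(2, C))), -1) = Pow(Add(Add(398, Mul(-1, C)), Mul(3, C)), -1) = Pow(Add(398, Mul(2, C)), -1))
Add(Mul(b, Pow(-259929, -1)), Mul(-285890, Pow(Function('P')(182, -585), -1))) = Add(Mul(498469, Pow(-259929, -1)), Mul(-285890, Pow(Mul(Rational(1, 2), Pow(Add(199, -585), -1)), -1))) = Add(Mul(498469, Rational(-1, 259929)), Mul(-285890, Pow(Mul(Rational(1, 2), Pow(-386, -1)), -1))) = Add(Rational(-498469, 259929), Mul(-285890, Pow(Mul(Rational(1, 2), Rational(-1, 386)), -1))) = Add(Rational(-498469, 259929), Mul(-285890, Pow(Rational(-1, 772), -1))) = Add(Rational(-498469, 259929), Mul(-285890, -772)) = Add(Rational(-498469, 259929), 220707080) = Rational(57368170098851, 259929)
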